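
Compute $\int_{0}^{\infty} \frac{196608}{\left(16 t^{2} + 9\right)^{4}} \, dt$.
$\frac{2560 \pi}{729}$

Start from the standard arctangent integral
$$J(a) = \int_{0}^{\infty} \frac{3}{a^{2} + t^{2}} \, dt = \frac{3 \pi}{2 a}.$$

Differentiating under the integral sign with respect to $a$,
$$\frac{dJ}{da} = \int_{0}^{\infty} - \frac{6 a}{\left(a^{2} + t^{2}\right)^{2}} \, dt = - \frac{3 \pi}{2 a^{2}},$$
so $\int_{0}^{\infty} \frac{3}{\left(a^{2} + t^{2}\right)^{2}} \, dt = \frac{3 \pi}{4 a^{3}}$.

Repeating — each differentiation of $1/(t^2+a^2)^j$ produces $-2ja/(t^2+a^2)^{j+1}$ — and dividing through by $-2ja$ at each step yields, after $3$ differentiations in total,
$$\int_{0}^{\infty} \frac{3}{\left(a^{2} + t^{2}\right)^{4}} \, dt = \frac{15 \pi}{32 a^{7}}.$$

Setting $a = \frac{3}{4}$:
$$I = \frac{2560 \pi}{729}.$$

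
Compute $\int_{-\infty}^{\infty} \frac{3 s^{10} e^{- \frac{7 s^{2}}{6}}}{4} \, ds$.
$\frac{98415 \sqrt{42} \sqrt{\pi}}{67228}$

Consider the simpler parametrised integral
$$J(a) = \int_{-\infty}^{\infty} \frac{3 e^{- a s^{2}}}{4} \, ds = \frac{3 \sqrt{\pi}}{4 \sqrt{a}}.$$

Differentiating under the integral sign brings down a factor of $(-s^2)$:
$$\frac{dJ}{da} = \int_{-\infty}^{\infty} - \frac{3 s^{2} e^{- a s^{2}}}{4} \, ds = - \frac{3 \sqrt{\pi}}{8 a^{\frac{3}{2}}}.$$

Repeating $5$ times in total — each differentiation brings down another $(-s^2)$ — gives
$$\frac{d^{5}J}{da^{5}} = \int_{-\infty}^{\infty} - \frac{3 s^{10} e^{- a s^{2}}}{4} \, ds = - \frac{2835 \sqrt{\pi}}{128 a^{\frac{11}{2}}},$$
and the integrand here is $(-1)^{5}$ times the target integrand, so $I = (-1)^{5}\,\frac{d^{5}J}{da^{5}} = \frac{2835 \sqrt{\pi}}{128 a^{\frac{11}{2}}}$.

Setting $a = \frac{7}{6}$:
$$I = \frac{98415 \sqrt{42} \sqrt{\pi}}{67228}.$$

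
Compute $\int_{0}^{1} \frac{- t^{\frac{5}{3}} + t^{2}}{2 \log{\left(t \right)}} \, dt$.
$- \frac{3 \log{\left(2 \right)}}{2} + \log{\left(3 \right)}$

Replace the exponent $2$ by a parameter $a$: let $I(a) = \int_{0}^{1} \frac{- t^{\frac{5}{3}} + t^{a}}{2 \log{\left(t \right)}} \, dt$.

Since $\dfrac{\partial}{\partial a}\,t^{a} = t^{a} \ln t$, the $\ln t$ in the denominator cancels and
$$\frac{dI}{da} = \int_{0}^{1} \frac{1}{2} t^{a} \, dt = \frac{1}{2} \left[\frac{t^{a+1}}{a+1}\right]_0^1 = \frac{1}{2 \left(a + 1\right)}.$$

Integrating with respect to $a$ gives $I(a) = \log{\left(\frac{\sqrt{6} \sqrt{a + 1}}{4} \right)} + C$.

At $a = \frac{5}{3}$ the integrand is identically $0$, so $I(\frac{5}{3}) = 0$. The closed form gives $0$, hence $C = 0$.

Setting $a = 2$:
$$I = - \frac{3 \log{\left(2 \right)}}{2} + \log{\left(3 \right)}.$$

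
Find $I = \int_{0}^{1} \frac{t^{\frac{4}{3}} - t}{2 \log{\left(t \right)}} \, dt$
$\log{\left(\frac{\sqrt{42}}{6} \right)}$

Consider the one-parameter family: let $I(a) = \int_{0}^{1} \frac{- t + t^{a}}{2 \log{\left(t \right)}} \, dt$.

Since $\dfrac{\partial}{\partial a}\,t^{a} = t^{a} \ln t$, the $\ln t$ in the denominator cancels and
$$\frac{dI}{da} = \int_{0}^{1} \frac{1}{2} t^{a} \, dt = \frac{1}{2} \left[\frac{t^{a+1}}{a+1}\right]_0^1 = \frac{1}{2 \left(a + 1\right)}.$$

Integrating with respect to $a$ gives $I(a) = \frac{\log{\left(a + 1 \right)}}{2} - \frac{\log{\left(2 \right)}}{2} + C$.

At $a = 1$ the integrand is identically $0$, so $I(1) = 0$. The closed form gives $0$, hence $C = 0$.

Setting $a = \frac{4}{3}$:
$$I = \log{\left(\frac{\sqrt{42}}{6} \right)}.$$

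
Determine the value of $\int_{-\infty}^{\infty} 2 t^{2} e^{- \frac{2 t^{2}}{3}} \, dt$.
$\frac{3 \sqrt{6} \sqrt{\pi}}{4}$

Begin with the known integral
$$J(a) = \int_{-\infty}^{\infty} 2 e^{- a t^{2}} \, dt = \frac{2 \sqrt{\pi}}{\sqrt{a}}.$$

Differentiating under the integral sign brings down a factor of $(-t^2)$:
$$\frac{dJ}{da} = \int_{-\infty}^{\infty} - 2 t^{2} e^{- a t^{2}} \, dt = - \frac{\sqrt{\pi}}{a^{\frac{3}{2}}}.$$

The integral on the left is $-I$, so $I = \frac{\sqrt{\pi}}{a^{\frac{3}{2}}}$.

Setting $a = \frac{2}{3}$:
$$I = \frac{3 \sqrt{6} \sqrt{\pi}}{4}.$$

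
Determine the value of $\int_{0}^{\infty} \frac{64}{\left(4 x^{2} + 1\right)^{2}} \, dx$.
$8 \pi$

Begin with the known result
$$J(a) = \int_{0}^{\infty} \frac{4}{a^{2} + x^{2}} \, dx = \frac{2 \pi}{a}.$$

Differentiating under the integral sign with respect to $a$,
$$\frac{dJ}{da} = \int_{0}^{\infty} - \frac{8 a}{\left(a^{2} + x^{2}\right)^{2}} \, dx = - \frac{2 \pi}{a^{2}},$$
so $\int_{0}^{\infty} \frac{4}{\left(a^{2} + x^{2}\right)^{2}} \, dx = \frac{\pi}{a^{3}}$.

Setting $a = \frac{1}{2}$:
$$I = 8 \pi.$$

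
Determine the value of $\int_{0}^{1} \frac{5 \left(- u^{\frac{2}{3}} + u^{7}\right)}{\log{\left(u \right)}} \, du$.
$- \log{\left(\frac{3125}{7962624} \right)}$

Replace the exponent $\frac{2}{3}$ by a parameter $a$: let $I(a) = \int_{0}^{1} \frac{5 \left(u^{7} - u^{a}\right)}{\log{\left(u \right)}} \, du$.

Since $\dfrac{\partial}{\partial a}\,u^{a} = u^{a} \ln u$, the $\ln u$ in the denominator cancels and
$$\frac{dI}{da} = \int_{0}^{1} -5 u^{a} \, du = -5 \left[\frac{u^{a+1}}{a+1}\right]_0^1 = - \frac{5}{a + 1}.$$

Integrating with respect to $a$ gives $I(a) = - \log{\left(\frac{\left(a + 1\right)^{5}}{32768} \right)} + C$.

At $a = 7$ the integrand is identically $0$, so $I(7) = 0$. The closed form gives $0$, hence $C = 0$.

Setting $a = \frac{2}{3}$:
$$I = - \log{\left(\frac{3125}{7962624} \right)}.$$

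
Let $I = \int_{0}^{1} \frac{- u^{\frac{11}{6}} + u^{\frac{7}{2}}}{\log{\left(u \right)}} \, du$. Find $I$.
$\log{\left(\frac{27}{17} \right)}$

Introduce a parameter $a$ in the exponent: let $I(a) = \int_{0}^{1} \frac{- u^{\frac{11}{6}} + u^{a}}{\log{\left(u \right)}} \, du$.

Since $\dfrac{\partial}{\partial a}\,u^{a} = u^{a} \ln u$, the $\ln u$ in the denominator cancels and
$$\frac{dI}{da} = \int_{0}^{1} u^{a} \, du = \left[\frac{u^{a+1}}{a+1}\right]_0^1 = \frac{1}{a + 1}.$$

Integrating with respect to $a$ gives $I(a) = \log{\left(\frac{6 a}{17} + \frac{6}{17} \right)} + C$.

At $a = \frac{11}{6}$ the integrand is identically $0$, so $I(\frac{11}{6}) = 0$. The closed form gives $0$, hence $C = 0$.

Setting $a = \frac{7}{2}$:
$$I = \log{\left(\frac{27}{17} \right)}.$$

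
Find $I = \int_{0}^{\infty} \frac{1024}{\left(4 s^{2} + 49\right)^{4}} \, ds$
$\frac{80 \pi}{823543}$

Begin with the known result
$$J(a) = \int_{0}^{\infty} \frac{4}{a^{2} + s^{2}} \, ds = \frac{2 \pi}{a}.$$

Differentiating under the integral sign with respect to $a$,
$$\frac{dJ}{da} = \int_{0}^{\infty} - \frac{8 a}{\left(a^{2} + s^{2}\right)^{2}} \, ds = - \frac{2 \pi}{a^{2}},$$
so $\int_{0}^{\infty} \frac{4}{\left(a^{2} + s^{2}\right)^{2}} \, ds = \frac{\pi}{a^{3}}$.

Repeating — each differentiation of $1/(s^2+a^2)^j$ produces $-2ja/(s^2+a^2)^{j+1}$ — and dividing through by $-2ja$ at each step yields, after $3$ differentiations in total,
$$\int_{0}^{\infty} \frac{4}{\left(a^{2} + s^{2}\right)^{4}} \, ds = \frac{5 \pi}{8 a^{7}}.$$

Setting $a = \frac{7}{2}$:
$$I = \frac{80 \pi}{823543}.$$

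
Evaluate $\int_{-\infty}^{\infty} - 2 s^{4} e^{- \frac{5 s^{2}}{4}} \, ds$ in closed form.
$- \frac{48 \sqrt{5} \sqrt{\pi}}{125}$

Start from the elementary integral
$$J(a) = \int_{-\infty}^{\infty} - 2 e^{- a s^{2}} \, ds = - \frac{2 \sqrt{\pi}}{\sqrt{a}}.$$

Differentiating under the integral sign brings down a factor of $(-s^2)$:
$$\frac{dJ}{da} = \int_{-\infty}^{\infty} 2 s^{2} e^{- a s^{2}} \, ds = \frac{\sqrt{\pi}}{a^{\frac{3}{2}}}.$$

Repeating twice in total — each differentiation brings down another $(-s^2)$ — gives
$$\frac{d^{2}J}{da^{2}} = \int_{-\infty}^{\infty} - 2 s^{4} e^{- a s^{2}} \, ds = - \frac{3 \sqrt{\pi}}{2 a^{\frac{5}{2}}},$$
and the integrand here is exactly the target integrand, so $I = - \frac{3 \sqrt{\pi}}{2 a^{\frac{5}{2}}}$.

Setting $a = \frac{5}{4}$:
$$I = - \frac{48 \sqrt{5} \sqrt{\pi}}{125}.$$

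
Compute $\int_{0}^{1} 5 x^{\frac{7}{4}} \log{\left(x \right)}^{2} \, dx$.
$\frac{640}{1331}$

Begin with the known integral
$$J(a) = \int_{0}^{1} 5 x^{a} \, dx = \frac{5}{a + 1}.$$

Differentiating under the integral sign brings down a factor of $\ln x$:
$$\frac{dJ}{da} = \int_{0}^{1} 5 x^{a} \log{\left(x \right)} \, dx = - \frac{5}{\left(a + 1\right)^{2}}.$$

Repeating twice in total — each differentiation brings down another $\ln x$ — gives
$$\frac{d^{2}J}{da^{2}} = \int_{0}^{1} 5 x^{a} \log{\left(x \right)}^{2} \, dx = \frac{10}{\left(a + 1\right)^{3}},$$
and the integrand here is exactly the target integrand, so $I = \frac{10}{\left(a + 1\right)^{3}}$.

Setting $a = \frac{7}{4}$:
$$I = \frac{640}{1331}.$$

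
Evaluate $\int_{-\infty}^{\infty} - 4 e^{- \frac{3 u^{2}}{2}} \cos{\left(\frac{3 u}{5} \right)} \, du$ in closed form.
$- \frac{4 \sqrt{6} \sqrt{\pi}}{3 e^{\frac{3}{50}}}$

Define $I(b) = \int_{-\infty}^{\infty} - 4 e^{- \frac{3 u^{2}}{2}} \cos{\left(b u \right)} \, du$.

Differentiating under the integral sign,
$$I'(b) = \int_{-\infty}^{\infty} 4 u e^{- \frac{3 u^{2}}{2}} \sin{\left(b u \right)} \, du.$$

Integrate $\int_{-\infty}^{\infty} u \sin(b u)\, e^{- \frac{3 u^{2}}{2}}\, du$ by parts with $w = \sin(b u)$ and $dv = u\, e^{- \frac{3 u^{2}}{2}}\, du$, giving $v = - \frac{e^{- \frac{3 u^{2}}{2}}}{3}$. The boundary term vanishes and
$$\int_{-\infty}^{\infty} u \sin(b u)\, e^{- \frac{3 u^{2}}{2}}\, du = \frac{b}{3} \int_{-\infty}^{\infty} \cos(b u)\, e^{- \frac{3 u^{2}}{2}}\, du,$$
so $I'(b) = - \frac{b}{3}\, I(b)$.

This is a separable first-order ODE; solving with the initial condition $I(0) = \int_{-\infty}^{\infty} - 4 e^{- \frac{3 u^{2}}{2}}\,du = - \frac{4 \sqrt{6} \sqrt{\pi}}{3}$ gives
$$I(b) = - \frac{4 \sqrt{6} \sqrt{\pi} e^{- \frac{b^{2}}{6}}}{3}.$$

Setting $b = \frac{3}{5}$:
$$I = - \frac{4 \sqrt{6} \sqrt{\pi}}{3 e^{\frac{3}{50}}}.$$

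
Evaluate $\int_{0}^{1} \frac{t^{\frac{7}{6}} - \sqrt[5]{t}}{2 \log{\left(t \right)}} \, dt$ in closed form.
$- \log{\left(6 \right)} + \frac{\log{\left(65 \right)}}{2}$

Consider the one-parameter family: let $I(a) = \int_{0}^{1} \frac{- \sqrt[5]{t} + t^{a}}{2 \log{\left(t \right)}} \, dt$.

Since $\dfrac{\partial}{\partial a}\,t^{a} = t^{a} \ln t$, the $\ln t$ in the denominator cancels and
$$\frac{dI}{da} = \int_{0}^{1} \frac{1}{2} t^{a} \, dt = \frac{1}{2} \left[\frac{t^{a+1}}{a+1}\right]_0^1 = \frac{1}{2 \left(a + 1\right)}.$$

Integrating with respect to $a$ gives $I(a) = \log{\left(\frac{\sqrt{30} \sqrt{a + 1}}{6} \right)} + C$.

At $a = \frac{1}{5}$ the integrand is identically $0$, so $I(\frac{1}{5}) = 0$. The closed form gives $0$, hence $C = 0$.

Setting $a = \frac{7}{6}$:
$$I = - \log{\left(6 \right)} + \frac{\log{\left(65 \right)}}{2}.$$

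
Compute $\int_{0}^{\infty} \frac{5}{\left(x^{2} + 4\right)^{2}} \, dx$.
$\frac{5 \pi}{32}$

Recall the elementary integral
$$J(a) = \int_{0}^{\infty} \frac{5}{a^{2} + x^{2}} \, dx = \frac{5 \pi}{2 a}.$$

Differentiating under the integral sign with respect to $a$,
$$\frac{dJ}{da} = \int_{0}^{\infty} - \frac{10 a}{\left(a^{2} + x^{2}\right)^{2}} \, dx = - \frac{5 \pi}{2 a^{2}},$$
so $\int_{0}^{\infty} \frac{5}{\left(a^{2} + x^{2}\right)^{2}} \, dx = \frac{5 \pi}{4 a^{3}}$.

Setting $a = 2$:
$$I = \frac{5 \pi}{32}.$$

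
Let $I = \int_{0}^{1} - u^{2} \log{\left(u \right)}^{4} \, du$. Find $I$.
$- \frac{8}{81}$

Start from the elementary integral
$$J(a) = \int_{0}^{1} - u^{a} \, du = - \frac{1}{a + 1}.$$

Differentiating under the integral sign brings down a factor of $\ln u$:
$$\frac{dJ}{da} = \int_{0}^{1} - u^{a} \log{\left(u \right)} \, du = \frac{1}{\left(a + 1\right)^{2}}.$$

Repeating $4$ times in total — each differentiation brings down another $\ln u$ — gives
$$\frac{d^{4}J}{da^{4}} = \int_{0}^{1} - u^{a} \log{\left(u \right)}^{4} \, du = - \frac{24}{\left(a + 1\right)^{5}},$$
and the integrand here is exactly the target integrand, so $I = - \frac{24}{\left(a + 1\right)^{5}}$.

Setting $a = 2$:
$$I = - \frac{8}{81}.$$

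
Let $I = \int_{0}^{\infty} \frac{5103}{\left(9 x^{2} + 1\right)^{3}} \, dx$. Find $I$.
$\frac{5103 \pi}{16}$

Start from the standard arctangent integral
$$J(a) = \int_{0}^{\infty} \frac{7}{a^{2} + x^{2}} \, dx = \frac{7 \pi}{2 a}.$$

Differentiating under the integral sign with respect to $a$,
$$\frac{dJ}{da} = \int_{0}^{\infty} - \frac{14 a}{\left(a^{2} + x^{2}\right)^{2}} \, dx = - \frac{7 \pi}{2 a^{2}},$$
so $\int_{0}^{\infty} \frac{7}{\left(a^{2} + x^{2}\right)^{2}} \, dx = \frac{7 \pi}{4 a^{3}}$.

Repeating — each differentiation of $1/(x^2+a^2)^j$ produces $-2ja/(x^2+a^2)^{j+1}$ — and dividing through by $-2ja$ at each step yields, after $2$ differentiations in total,
$$\int_{0}^{\infty} \frac{7}{\left(a^{2} + x^{2}\right)^{3}} \, dx = \frac{21 \pi}{16 a^{5}}.$$

Setting $a = \frac{1}{3}$:
$$I = \frac{5103 \pi}{16}.$$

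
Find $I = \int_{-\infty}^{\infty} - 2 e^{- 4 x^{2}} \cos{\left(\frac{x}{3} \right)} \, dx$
$- \frac{\sqrt{\pi}}{e^{\frac{1}{144}}}$

Define $I(b) = \int_{-\infty}^{\infty} - 2 e^{- 4 x^{2}} \cos{\left(b x \right)} \, dx$.

Differentiating under the integral sign,
$$I'(b) = \int_{-\infty}^{\infty} 2 x e^{- 4 x^{2}} \sin{\left(b x \right)} \, dx.$$

Integrate $\int_{-\infty}^{\infty} x \sin(b x)\, e^{- 4 x^{2}}\, dx$ by parts with $u = \sin(b x)$ and $dv = x\, e^{- 4 x^{2}}\, dx$, giving $v = - \frac{e^{- 4 x^{2}}}{8}$. The boundary term vanishes and
$$\int_{-\infty}^{\infty} x \sin(b x)\, e^{- 4 x^{2}}\, dx = \frac{b}{8} \int_{-\infty}^{\infty} \cos(b x)\, e^{- 4 x^{2}}\, dx,$$
so $I'(b) = - \frac{b}{8}\, I(b)$.

This is a separable first-order ODE; solving with the initial condition $I(0) = \int_{-\infty}^{\infty} - 2 e^{- 4 x^{2}}\,dx = - \sqrt{\pi}$ gives
$$I(b) = - \sqrt{\pi} e^{- \frac{b^{2}}{16}}.$$

Setting $b = \frac{1}{3}$:
$$I = - \frac{\sqrt{\pi}}{e^{\frac{1}{144}}}.$$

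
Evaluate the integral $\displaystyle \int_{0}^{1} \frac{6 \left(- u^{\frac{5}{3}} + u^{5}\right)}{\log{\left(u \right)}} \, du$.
$\log{\left(\frac{531441}{4096} \right)}$

Replace the exponent $\frac{5}{3}$ by a parameter $a$: let $I(a) = \int_{0}^{1} \frac{6 \left(u^{5} - u^{a}\right)}{\log{\left(u \right)}} \, du$.

Since $\dfrac{\partial}{\partial a}\,u^{a} = u^{a} \ln u$, the $\ln u$ in the denominator cancels and
$$\frac{dI}{da} = \int_{0}^{1} -6 u^{a} \, du = -6 \left[\frac{u^{a+1}}{a+1}\right]_0^1 = - \frac{6}{a + 1}.$$

Integrating with respect to $a$ gives $I(a) = \log{\left(\frac{46656}{\left(a + 1\right)^{6}} \right)} + C$.

At $a = 5$ the integrand is identically $0$, so $I(5) = 0$. The closed form gives $0$, hence $C = 0$.

Setting $a = \frac{5}{3}$:
$$I = \log{\left(\frac{531441}{4096} \right)}.$$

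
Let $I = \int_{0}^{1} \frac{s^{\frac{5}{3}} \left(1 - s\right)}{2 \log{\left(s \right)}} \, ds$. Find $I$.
$\log{\left(\frac{2 \sqrt{22}}{11} \right)}$

Introduce a parameter $a$ in the exponent: let $I(a) = \int_{0}^{1} \frac{- s^{\frac{8}{3}} + s^{a}}{2 \log{\left(s \right)}} \, ds$.

Since $\dfrac{\partial}{\partial a}\,s^{a} = s^{a} \ln s$, the $\ln s$ in the denominator cancels and
$$\frac{dI}{da} = \int_{0}^{1} \frac{1}{2} s^{a} \, ds = \frac{1}{2} \left[\frac{s^{a+1}}{a+1}\right]_0^1 = \frac{1}{2 \left(a + 1\right)}.$$

Integrating with respect to $a$ gives $I(a) = \log{\left(\frac{\sqrt{33} \sqrt{a + 1}}{11} \right)} + C$.

At $a = \frac{8}{3}$ the integrand is identically $0$, so $I(\frac{8}{3}) = 0$. The closed form gives $0$, hence $C = 0$.

Setting $a = \frac{5}{3}$:
$$I = \log{\left(\frac{2 \sqrt{22}}{11} \right)}.$$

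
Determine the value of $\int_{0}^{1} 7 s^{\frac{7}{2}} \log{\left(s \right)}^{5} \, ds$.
$- \frac{17920}{177147}$

Begin with the known integral
$$J(a) = \int_{0}^{1} 7 s^{a} \, ds = \frac{7}{a + 1}.$$

Differentiating under the integral sign brings down a factor of $\ln s$:
$$\frac{dJ}{da} = \int_{0}^{1} 7 s^{a} \log{\left(s \right)} \, ds = - \frac{7}{\left(a + 1\right)^{2}}.$$

Repeating $5$ times in total — each differentiation brings down another $\ln s$ — gives
$$\frac{d^{5}J}{da^{5}} = \int_{0}^{1} 7 s^{a} \log{\left(s \right)}^{5} \, ds = - \frac{840}{\left(a + 1\right)^{6}},$$
and the integrand here is exactly the target integrand, so $I = - \frac{840}{\left(a + 1\right)^{6}}$.

Setting $a = \frac{7}{2}$:
$$I = - \frac{17920}{177147}.$$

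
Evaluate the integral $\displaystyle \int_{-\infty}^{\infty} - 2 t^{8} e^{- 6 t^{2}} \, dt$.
$- \frac{35 \sqrt{6} \sqrt{\pi}}{20736}$

Begin with the known integral
$$J(a) = \int_{-\infty}^{\infty} - 2 e^{- a t^{2}} \, dt = - \frac{2 \sqrt{\pi}}{\sqrt{a}}.$$

Differentiating under the integral sign brings down a factor of $(-t^2)$:
$$\frac{dJ}{da} = \int_{-\infty}^{\infty} 2 t^{2} e^{- a t^{2}} \, dt = \frac{\sqrt{\pi}}{a^{\frac{3}{2}}}.$$

Repeating $4$ times in total — each differentiation brings down another $(-t^2)$ — gives
$$\frac{d^{4}J}{da^{4}} = \int_{-\infty}^{\infty} - 2 t^{8} e^{- a t^{2}} \, dt = - \frac{105 \sqrt{\pi}}{8 a^{\frac{9}{2}}},$$
and the integrand here is exactly the target integrand, so $I = - \frac{105 \sqrt{\pi}}{8 a^{\frac{9}{2}}}$.

Setting $a = 6$:
$$I = - \frac{35 \sqrt{6} \sqrt{\pi}}{20736}.$$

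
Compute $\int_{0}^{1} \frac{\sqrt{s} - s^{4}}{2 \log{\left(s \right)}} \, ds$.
$\log{\left(\frac{\sqrt{30}}{10} \right)}$

Introduce a parameter $a$ in the exponent: let $I(a) = \int_{0}^{1} \frac{- s^{4} + s^{a}}{2 \log{\left(s \right)}} \, ds$.

Since $\dfrac{\partial}{\partial a}\,s^{a} = s^{a} \ln s$, the $\ln s$ in the denominator cancels and
$$\frac{dI}{da} = \int_{0}^{1} \frac{1}{2} s^{a} \, ds = \frac{1}{2} \left[\frac{s^{a+1}}{a+1}\right]_0^1 = \frac{1}{2 \left(a + 1\right)}.$$

Integrating with respect to $a$ gives $I(a) = \frac{\log{\left(a + 1 \right)}}{2} - \frac{\log{\left(5 \right)}}{2} + C$.

At $a = 4$ the integrand is identically $0$, so $I(4) = 0$. The closed form gives $0$, hence $C = 0$.

Setting $a = \frac{1}{2}$:
$$I = \log{\left(\frac{\sqrt{30}}{10} \right)}.$$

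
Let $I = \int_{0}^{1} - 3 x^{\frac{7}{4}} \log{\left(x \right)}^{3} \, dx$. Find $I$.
$\frac{4608}{14641}$

Start from the elementary integral
$$J(a) = \int_{0}^{1} - 3 x^{a} \, dx = - \frac{3}{a + 1}.$$

Differentiating under the integral sign brings down a factor of $\ln x$:
$$\frac{dJ}{da} = \int_{0}^{1} - 3 x^{a} \log{\left(x \right)} \, dx = \frac{3}{\left(a + 1\right)^{2}}.$$

Repeating $3$ times in total — each differentiation brings down another $\ln x$ — gives
$$\frac{d^{3}J}{da^{3}} = \int_{0}^{1} - 3 x^{a} \log{\left(x \right)}^{3} \, dx = \frac{18}{\left(a + 1\right)^{4}},$$
and the integrand here is exactly the target integrand, so $I = \frac{18}{\left(a + 1\right)^{4}}$.

Setting $a = \frac{7}{4}$:
$$I = \frac{4608}{14641}.$$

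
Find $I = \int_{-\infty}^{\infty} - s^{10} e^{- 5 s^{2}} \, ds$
$- \frac{189 \sqrt{5} \sqrt{\pi}}{100000}$

Begin with the known integral
$$J(a) = \int_{-\infty}^{\infty} - e^{- a s^{2}} \, ds = - \frac{\sqrt{\pi}}{\sqrt{a}}.$$

Differentiating under the integral sign brings down a factor of $(-s^2)$:
$$\frac{dJ}{da} = \int_{-\infty}^{\infty} s^{2} e^{- a s^{2}} \, ds = \frac{\sqrt{\pi}}{2 a^{\frac{3}{2}}}.$$

Repeating $5$ times in total — each differentiation brings down another $(-s^2)$ — gives
$$\frac{d^{5}J}{da^{5}} = \int_{-\infty}^{\infty} s^{10} e^{- a s^{2}} \, ds = \frac{945 \sqrt{\pi}}{32 a^{\frac{11}{2}}},$$
and the integrand here is $(-1)^{5}$ times the target integrand, so $I = (-1)^{5}\,\frac{d^{5}J}{da^{5}} = - \frac{945 \sqrt{\pi}}{32 a^{\frac{11}{2}}}$.

Setting $a = 5$:
$$I = - \frac{189 \sqrt{5} \sqrt{\pi}}{100000}.$$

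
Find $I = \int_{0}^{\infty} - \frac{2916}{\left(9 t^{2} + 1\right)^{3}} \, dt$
$- \frac{729 \pi}{4}$

Begin with the known result
$$J(a) = \int_{0}^{\infty} - \frac{4}{a^{2} + t^{2}} \, dt = - \frac{2 \pi}{a}.$$

Differentiating under the integral sign with respect to $a$,
$$\frac{dJ}{da} = \int_{0}^{\infty} \frac{8 a}{\left(a^{2} + t^{2}\right)^{2}} \, dt = \frac{2 \pi}{a^{2}},$$
so $\int_{0}^{\infty} - \frac{4}{\left(a^{2} + t^{2}\right)^{2}} \, dt = - \frac{\pi}{a^{3}}$.

Repeating — each differentiation of $1/(t^2+a^2)^j$ produces $-2ja/(t^2+a^2)^{j+1}$ — and dividing through by $-2ja$ at each step yields, after $2$ differentiations in total,
$$\int_{0}^{\infty} - \frac{4}{\left(a^{2} + t^{2}\right)^{3}} \, dt = - \frac{3 \pi}{4 a^{5}}.$$

Setting $a = \frac{1}{3}$:
$$I = - \frac{729 \pi}{4}.$$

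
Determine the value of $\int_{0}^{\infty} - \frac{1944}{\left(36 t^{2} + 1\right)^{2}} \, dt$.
$- 81 \pi$

Begin with the known result
$$J(a) = \int_{0}^{\infty} - \frac{3}{2 \left(a^{2} + t^{2}\right)} \, dt = - \frac{3 \pi}{4 a}.$$

Differentiating under the integral sign with respect to $a$,
$$\frac{dJ}{da} = \int_{0}^{\infty} \frac{3 a}{\left(a^{2} + t^{2}\right)^{2}} \, dt = \frac{3 \pi}{4 a^{2}},$$
so $\int_{0}^{\infty} - \frac{3}{2 \left(a^{2} + t^{2}\right)^{2}} \, dt = - \frac{3 \pi}{8 a^{3}}$.

Setting $a = \frac{1}{6}$:
$$I = - 81 \pi.$$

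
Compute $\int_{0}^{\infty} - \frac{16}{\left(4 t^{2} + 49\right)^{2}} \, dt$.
$- \frac{2 \pi}{343}$

Begin with the known result
$$J(a) = \int_{0}^{\infty} - \frac{1}{a^{2} + t^{2}} \, dt = - \frac{\pi}{2 a}.$$

Differentiating under the integral sign with respect to $a$,
$$\frac{dJ}{da} = \int_{0}^{\infty} \frac{2 a}{\left(a^{2} + t^{2}\right)^{2}} \, dt = \frac{\pi}{2 a^{2}},$$
so $\int_{0}^{\infty} - \frac{1}{\left(a^{2} + t^{2}\right)^{2}} \, dt = - \frac{\pi}{4 a^{3}}$.

Setting $a = \frac{7}{2}$:
$$I = - \frac{2 \pi}{343}.$$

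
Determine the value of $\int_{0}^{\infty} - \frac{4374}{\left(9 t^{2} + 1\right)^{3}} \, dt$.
$- \frac{2187 \pi}{8}$

Begin with the known result
$$J(a) = \int_{0}^{\infty} - \frac{6}{a^{2} + t^{2}} \, dt = - \frac{3 \pi}{a}.$$

Differentiating under the integral sign with respect to $a$,
$$\frac{dJ}{da} = \int_{0}^{\infty} \frac{12 a}{\left(a^{2} + t^{2}\right)^{2}} \, dt = \frac{3 \pi}{a^{2}},$$
so $\int_{0}^{\infty} - \frac{6}{\left(a^{2} + t^{2}\right)^{2}} \, dt = - \frac{3 \pi}{2 a^{3}}$.

Repeating — each differentiation of $1/(t^2+a^2)^j$ produces $-2ja/(t^2+a^2)^{j+1}$ — and dividing through by $-2ja$ at each step yields, after $2$ differentiations in total,
$$\int_{0}^{\infty} - \frac{6}{\left(a^{2} + t^{2}\right)^{3}} \, dt = - \frac{9 \pi}{8 a^{5}}.$$

Setting $a = \frac{1}{3}$:
$$I = - \frac{2187 \pi}{8}.$$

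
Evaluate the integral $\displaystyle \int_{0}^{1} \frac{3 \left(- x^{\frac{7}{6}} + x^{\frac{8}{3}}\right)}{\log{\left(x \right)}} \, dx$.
$- \log{\left(\frac{2197}{10648} \right)}$

Introduce a parameter $a$ in the exponent: let $I(a) = \int_{0}^{1} \frac{3 \left(x^{\frac{8}{3}} - x^{a}\right)}{\log{\left(x \right)}} \, dx$.

Since $\dfrac{\partial}{\partial a}\,x^{a} = x^{a} \ln x$, the $\ln x$ in the denominator cancels and
$$\frac{dI}{da} = \int_{0}^{1} -3 x^{a} \, dx = -3 \left[\frac{x^{a+1}}{a+1}\right]_0^1 = - \frac{3}{a + 1}.$$

Integrating with respect to $a$ gives $I(a) = - \log{\left(\frac{27 \left(a + 1\right)^{3}}{1331} \right)} + C$.

At $a = \frac{8}{3}$ the integrand is identically $0$, so $I(\frac{8}{3}) = 0$. The closed form gives $0$, hence $C = 0$.

Setting $a = \frac{7}{6}$:
$$I = - \log{\left(\frac{2197}{10648} \right)}.$$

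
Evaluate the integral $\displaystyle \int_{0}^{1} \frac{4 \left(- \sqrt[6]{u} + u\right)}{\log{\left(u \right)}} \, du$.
$\log{\left(\frac{20736}{2401} \right)}$

Consider the one-parameter family: let $I(a) = \int_{0}^{1} \frac{4 \left(- \sqrt[6]{u} + u^{a}\right)}{\log{\left(u \right)}} \, du$.

Since $\dfrac{\partial}{\partial a}\,u^{a} = u^{a} \ln u$, the $\ln u$ in the denominator cancels and
$$\frac{dI}{da} = \int_{0}^{1} 4 u^{a} \, du = 4 \left[\frac{u^{a+1}}{a+1}\right]_0^1 = \frac{4}{a + 1}.$$

Integrating with respect to $a$ gives $I(a) = \log{\left(\frac{1296 \left(a + 1\right)^{4}}{2401} \right)} + C$.

At $a = \frac{1}{6}$ the integrand is identically $0$, so $I(\frac{1}{6}) = 0$. The closed form gives $0$, hence $C = 0$.

Setting $a = 1$:
$$I = \log{\left(\frac{20736}{2401} \right)}.$$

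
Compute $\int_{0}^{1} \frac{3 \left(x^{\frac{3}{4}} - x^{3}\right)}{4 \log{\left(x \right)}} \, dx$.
$\log{\left(\frac{7^{\frac{3}{4}}}{8} \right)}$

Consider the one-parameter family: let $I(a) = \int_{0}^{1} \frac{3 \left(x^{\frac{3}{4}} - x^{a}\right)}{4 \log{\left(x \right)}} \, dx$.

Since $\dfrac{\partial}{\partial a}\,x^{a} = x^{a} \ln x$, the $\ln x$ in the denominator cancels and
$$\frac{dI}{da} = \int_{0}^{1} - \frac{3}{4} x^{a} \, dx = - \frac{3}{4} \left[\frac{x^{a+1}}{a+1}\right]_0^1 = - \frac{3}{4 a + 4}.$$

Integrating with respect to $a$ gives $I(a) = - \frac{3 \log{\left(a + 1 \right)}}{4} - \frac{3 \log{\left(2 \right)}}{2} + \frac{3 \log{\left(7 \right)}}{4} + C$.

At $a = \frac{3}{4}$ the integrand is identically $0$, so $I(\frac{3}{4}) = 0$. The closed form gives $0$, hence $C = 0$.

Setting $a = 3$:
$$I = \log{\left(\frac{7^{\frac{3}{4}}}{8} \right)}.$$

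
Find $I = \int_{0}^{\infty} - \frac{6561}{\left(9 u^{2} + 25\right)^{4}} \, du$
$- \frac{2187 \pi}{500000}$

Begin with the known result
$$J(a) = \int_{0}^{\infty} - \frac{1}{a^{2} + u^{2}} \, du = - \frac{\pi}{2 a}.$$

Differentiating under the integral sign with respect to $a$,
$$\frac{dJ}{da} = \int_{0}^{\infty} \frac{2 a}{\left(a^{2} + u^{2}\right)^{2}} \, du = \frac{\pi}{2 a^{2}},$$
so $\int_{0}^{\infty} - \frac{1}{\left(a^{2} + u^{2}\right)^{2}} \, du = - \frac{\pi}{4 a^{3}}$.

Repeating — each differentiation of $1/(u^2+a^2)^j$ produces $-2ja/(u^2+a^2)^{j+1}$ — and dividing through by $-2ja$ at each step yields, after $3$ differentiations in total,
$$\int_{0}^{\infty} - \frac{1}{\left(a^{2} + u^{2}\right)^{4}} \, du = - \frac{5 \pi}{32 a^{7}}.$$

Setting $a = \frac{5}{3}$:
$$I = - \frac{2187 \pi}{500000}.$$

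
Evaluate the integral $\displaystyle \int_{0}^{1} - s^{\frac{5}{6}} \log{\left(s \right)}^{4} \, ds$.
$- \frac{186624}{161051}$

Consider the simpler parametrised integral
$$J(a) = \int_{0}^{1} - s^{a} \, ds = - \frac{1}{a + 1}.$$

Differentiating under the integral sign brings down a factor of $\ln s$:
$$\frac{dJ}{da} = \int_{0}^{1} - s^{a} \log{\left(s \right)} \, ds = \frac{1}{\left(a + 1\right)^{2}}.$$

Repeating $4$ times in total — each differentiation brings down another $\ln s$ — gives
$$\frac{d^{4}J}{da^{4}} = \int_{0}^{1} - s^{a} \log{\left(s \right)}^{4} \, ds = - \frac{24}{\left(a + 1\right)^{5}},$$
and the integrand here is exactly the target integrand, so $I = - \frac{24}{\left(a + 1\right)^{5}}$.

Setting $a = \frac{5}{6}$:
$$I = - \frac{186624}{161051}.$$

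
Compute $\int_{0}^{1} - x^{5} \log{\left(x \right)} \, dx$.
$\frac{1}{36}$

Consider the simpler parametrised integral
$$J(a) = \int_{0}^{1} - x^{a} \, dx = - \frac{1}{a + 1}.$$

Differentiating under the integral sign brings down a factor of $\ln x$:
$$\frac{dJ}{da} = \int_{0}^{1} - x^{a} \log{\left(x \right)} \, dx = \frac{1}{\left(a + 1\right)^{2}}.$$

The integral on the left is $I$, so $I = \frac{1}{\left(a + 1\right)^{2}}$.

Setting $a = 5$:
$$I = \frac{1}{36}.$$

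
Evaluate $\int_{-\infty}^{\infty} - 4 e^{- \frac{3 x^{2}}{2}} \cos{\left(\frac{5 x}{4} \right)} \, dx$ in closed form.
$- \frac{4 \sqrt{6} \sqrt{\pi}}{3 e^{\frac{25}{96}}}$

Define $I(b) = \int_{-\infty}^{\infty} - 4 e^{- \frac{3 x^{2}}{2}} \cos{\left(b x \right)} \, dx$.

Differentiating under the integral sign,
$$I'(b) = \int_{-\infty}^{\infty} 4 x e^{- \frac{3 x^{2}}{2}} \sin{\left(b x \right)} \, dx.$$

Integrate $\int_{-\infty}^{\infty} x \sin(b x)\, e^{- \frac{3 x^{2}}{2}}\, dx$ by parts with $u = \sin(b x)$ and $dv = x\, e^{- \frac{3 x^{2}}{2}}\, dx$, giving $v = - \frac{e^{- \frac{3 x^{2}}{2}}}{3}$. The boundary term vanishes and
$$\int_{-\infty}^{\infty} x \sin(b x)\, e^{- \frac{3 x^{2}}{2}}\, dx = \frac{b}{3} \int_{-\infty}^{\infty} \cos(b x)\, e^{- \frac{3 x^{2}}{2}}\, dx,$$
so $I'(b) = - \frac{b}{3}\, I(b)$.

This is a separable first-order ODE; solving with the initial condition $I(0) = \int_{-\infty}^{\infty} - 4 e^{- \frac{3 x^{2}}{2}}\,dx = - \frac{4 \sqrt{6} \sqrt{\pi}}{3}$ gives
$$I(b) = - \frac{4 \sqrt{6} \sqrt{\pi} e^{- \frac{b^{2}}{6}}}{3}.$$

Setting $b = \frac{5}{4}$:
$$I = - \frac{4 \sqrt{6} \sqrt{\pi}}{3 e^{\frac{25}{96}}}.$$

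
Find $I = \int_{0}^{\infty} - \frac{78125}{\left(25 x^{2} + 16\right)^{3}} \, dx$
$- \frac{46875 \pi}{16384}$

Begin with the known result
$$J(a) = \int_{0}^{\infty} - \frac{5}{a^{2} + x^{2}} \, dx = - \frac{5 \pi}{2 a}.$$

Differentiating under the integral sign with respect to $a$,
$$\frac{dJ}{da} = \int_{0}^{\infty} \frac{10 a}{\left(a^{2} + x^{2}\right)^{2}} \, dx = \frac{5 \pi}{2 a^{2}},$$
so $\int_{0}^{\infty} - \frac{5}{\left(a^{2} + x^{2}\right)^{2}} \, dx = - \frac{5 \pi}{4 a^{3}}$.

Repeating — each differentiation of $1/(x^2+a^2)^j$ produces $-2ja/(x^2+a^2)^{j+1}$ — and dividing through by $-2ja$ at each step yields, after $2$ differentiations in total,
$$\int_{0}^{\infty} - \frac{5}{\left(a^{2} + x^{2}\right)^{3}} \, dx = - \frac{15 \pi}{16 a^{5}}.$$

Setting $a = \frac{4}{5}$:
$$I = - \frac{46875 \pi}{16384}.$$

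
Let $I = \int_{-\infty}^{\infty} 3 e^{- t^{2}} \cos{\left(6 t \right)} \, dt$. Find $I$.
$\frac{3 \sqrt{\pi}}{e^{9}}$

Treat the cosine frequency as a parameter and define $I(b) = \int_{-\infty}^{\infty} 3 e^{- t^{2}} \cos{\left(b t \right)} \, dt$.

Differentiating under the integral sign,
$$I'(b) = \int_{-\infty}^{\infty} - 3 t e^{- t^{2}} \sin{\left(b t \right)} \, dt.$$

Integrate $\int_{-\infty}^{\infty} t \sin(b t)\, e^{- t^{2}}\, dt$ by parts with $u = \sin(b t)$ and $dv = t\, e^{- t^{2}}\, dt$, giving $v = - \frac{e^{- t^{2}}}{2}$. The boundary term vanishes and
$$\int_{-\infty}^{\infty} t \sin(b t)\, e^{- t^{2}}\, dt = \frac{b}{2} \int_{-\infty}^{\infty} \cos(b t)\, e^{- t^{2}}\, dt,$$
so $I'(b) = - \frac{b}{2}\, I(b)$.

This is a separable first-order ODE; solving with the initial condition $I(0) = \int_{-\infty}^{\infty} 3 e^{- t^{2}}\,dt = 3 \sqrt{\pi}$ gives
$$I(b) = 3 \sqrt{\pi} e^{- \frac{b^{2}}{4}}.$$

Setting $b = 6$:
$$I = \frac{3 \sqrt{\pi}}{e^{9}}.$$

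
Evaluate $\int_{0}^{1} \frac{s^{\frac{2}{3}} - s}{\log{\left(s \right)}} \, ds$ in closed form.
$- \log{\left(6 \right)} + \log{\left(5 \right)}$

Consider the one-parameter family: let $I(a) = \int_{0}^{1} \frac{s^{\frac{2}{3}} - s^{a}}{\log{\left(s \right)}} \, ds$.

Since $\dfrac{\partial}{\partial a}\,s^{a} = s^{a} \ln s$, the $\ln s$ in the denominator cancels and
$$\frac{dI}{da} = \int_{0}^{1} -1 s^{a} \, ds = -1 \left[\frac{s^{a+1}}{a+1}\right]_0^1 = - \frac{1}{a + 1}.$$

Integrating with respect to $a$ gives $I(a) = - \log{\left(\frac{3 a}{5} + \frac{3}{5} \right)} + C$.

At $a = \frac{2}{3}$ the integrand is identically $0$, so $I(\frac{2}{3}) = 0$. The closed form gives $0$, hence $C = 0$.

Setting $a = 1$:
$$I = - \log{\left(6 \right)} + \log{\left(5 \right)}.$$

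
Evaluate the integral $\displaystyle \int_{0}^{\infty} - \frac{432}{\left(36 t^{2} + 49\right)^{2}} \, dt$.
$- \frac{18 \pi}{343}$

Start from the standard arctangent integral
$$J(a) = \int_{0}^{\infty} - \frac{1}{3 \left(a^{2} + t^{2}\right)} \, dt = - \frac{\pi}{6 a}.$$

Differentiating under the integral sign with respect to $a$,
$$\frac{dJ}{da} = \int_{0}^{\infty} \frac{2 a}{3 \left(a^{2} + t^{2}\right)^{2}} \, dt = \frac{\pi}{6 a^{2}},$$
so $\int_{0}^{\infty} - \frac{1}{3 \left(a^{2} + t^{2}\right)^{2}} \, dt = - \frac{\pi}{12 a^{3}}$.

Setting $a = \frac{7}{6}$:
$$I = - \frac{18 \pi}{343}.$$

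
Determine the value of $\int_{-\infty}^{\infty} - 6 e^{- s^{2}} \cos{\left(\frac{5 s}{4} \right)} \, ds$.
$- \frac{6 \sqrt{\pi}}{e^{\frac{25}{64}}}$

Treat the cosine frequency as a parameter and define $I(b) = \int_{-\infty}^{\infty} - 6 e^{- s^{2}} \cos{\left(b s \right)} \, ds$.

Differentiating under the integral sign,
$$I'(b) = \int_{-\infty}^{\infty} 6 s e^{- s^{2}} \sin{\left(b s \right)} \, ds.$$

Integrate $\int_{-\infty}^{\infty} s \sin(b s)\, e^{- s^{2}}\, ds$ by parts with $u = \sin(b s)$ and $dv = s\, e^{- s^{2}}\, ds$, giving $v = - \frac{e^{- s^{2}}}{2}$. The boundary term vanishes and
$$\int_{-\infty}^{\infty} s \sin(b s)\, e^{- s^{2}}\, ds = \frac{b}{2} \int_{-\infty}^{\infty} \cos(b s)\, e^{- s^{2}}\, ds,$$
so $I'(b) = - \frac{b}{2}\, I(b)$.

This is a separable first-order ODE; solving with the initial condition $I(0) = \int_{-\infty}^{\infty} - 6 e^{- s^{2}}\,ds = - 6 \sqrt{\pi}$ gives
$$I(b) = - 6 \sqrt{\pi} e^{- \frac{b^{2}}{4}}.$$

Setting $b = \frac{5}{4}$:
$$I = - \frac{6 \sqrt{\pi}}{e^{\frac{25}{64}}}.$$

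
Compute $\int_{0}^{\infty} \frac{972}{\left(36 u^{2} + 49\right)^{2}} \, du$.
$\frac{81 \pi}{686}$

Recall the elementary integral
$$J(a) = \int_{0}^{\infty} \frac{3}{4 \left(a^{2} + u^{2}\right)} \, du = \frac{3 \pi}{8 a}.$$

Differentiating under the integral sign with respect to $a$,
$$\frac{dJ}{da} = \int_{0}^{\infty} - \frac{3 a}{2 \left(a^{2} + u^{2}\right)^{2}} \, du = - \frac{3 \pi}{8 a^{2}},$$
so $\int_{0}^{\infty} \frac{3}{4 \left(a^{2} + u^{2}\right)^{2}} \, du = \frac{3 \pi}{16 a^{3}}$.

Setting $a = \frac{7}{6}$:
$$I = \frac{81 \pi}{686}.$$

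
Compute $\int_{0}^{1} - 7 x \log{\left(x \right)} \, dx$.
$\frac{7}{4}$

Start from the elementary integral
$$J(a) = \int_{0}^{1} - 7 x^{a} \, dx = - \frac{7}{a + 1}.$$

Differentiating under the integral sign brings down a factor of $\ln x$:
$$\frac{dJ}{da} = \int_{0}^{1} - 7 x^{a} \log{\left(x \right)} \, dx = \frac{7}{\left(a + 1\right)^{2}}.$$

The integral on the left is $I$, so $I = \frac{7}{\left(a + 1\right)^{2}}$.

Setting $a = 1$:
$$I = \frac{7}{4}.$$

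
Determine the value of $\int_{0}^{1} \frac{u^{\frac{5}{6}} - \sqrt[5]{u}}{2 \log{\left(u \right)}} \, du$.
$\log{\left(\frac{\sqrt{55}}{6} \right)}$

Introduce a parameter $a$ in the exponent: let $I(a) = \int_{0}^{1} \frac{u^{\frac{5}{6}} - u^{a}}{2 \log{\left(u \right)}} \, du$.

Since $\dfrac{\partial}{\partial a}\,u^{a} = u^{a} \ln u$, the $\ln u$ in the denominator cancels and
$$\frac{dI}{da} = \int_{0}^{1} - \frac{1}{2} u^{a} \, du = - \frac{1}{2} \left[\frac{u^{a+1}}{a+1}\right]_0^1 = - \frac{1}{2 a + 2}.$$

Integrating with respect to $a$ gives $I(a) = - \frac{\log{\left(a + 1 \right)}}{2} - \frac{\log{\left(6 \right)}}{2} + \frac{\log{\left(11 \right)}}{2} + C$.

At $a = \frac{5}{6}$ the integrand is identically $0$, so $I(\frac{5}{6}) = 0$. The closed form gives $0$, hence $C = 0$.

Setting $a = \frac{1}{5}$:
$$I = \log{\left(\frac{\sqrt{55}}{6} \right)}.$$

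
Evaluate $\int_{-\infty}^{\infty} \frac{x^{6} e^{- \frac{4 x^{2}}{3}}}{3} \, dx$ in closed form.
$\frac{135 \sqrt{3} \sqrt{\pi}}{1024}$

Start from the elementary integral
$$J(a) = \int_{-\infty}^{\infty} \frac{e^{- a x^{2}}}{3} \, dx = \frac{\sqrt{\pi}}{3 \sqrt{a}}.$$

Differentiating under the integral sign brings down a factor of $(-x^2)$:
$$\frac{dJ}{da} = \int_{-\infty}^{\infty} - \frac{x^{2} e^{- a x^{2}}}{3} \, dx = - \frac{\sqrt{\pi}}{6 a^{\frac{3}{2}}}.$$

Repeating $3$ times in total — each differentiation brings down another $(-x^2)$ — gives
$$\frac{d^{3}J}{da^{3}} = \int_{-\infty}^{\infty} - \frac{x^{6} e^{- a x^{2}}}{3} \, dx = - \frac{5 \sqrt{\pi}}{8 a^{\frac{7}{2}}},$$
and the integrand here is $(-1)^{3}$ times the target integrand, so $I = (-1)^{3}\,\frac{d^{3}J}{da^{3}} = \frac{5 \sqrt{\pi}}{8 a^{\frac{7}{2}}}$.

Setting $a = \frac{4}{3}$:
$$I = \frac{135 \sqrt{3} \sqrt{\pi}}{1024}.$$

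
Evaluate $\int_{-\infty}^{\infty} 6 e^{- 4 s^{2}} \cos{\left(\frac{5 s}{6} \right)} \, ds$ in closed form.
$\frac{3 \sqrt{\pi}}{e^{\frac{25}{576}}}$

Let $b$ denote the cosine frequency and define $I(b) = \int_{-\infty}^{\infty} 6 e^{- 4 s^{2}} \cos{\left(b s \right)} \, ds$.

Differentiating under the integral sign,
$$I'(b) = \int_{-\infty}^{\infty} - 6 s e^{- 4 s^{2}} \sin{\left(b s \right)} \, ds.$$

Integrate $\int_{-\infty}^{\infty} s \sin(b s)\, e^{- 4 s^{2}}\, ds$ by parts with $u = \sin(b s)$ and $dv = s\, e^{- 4 s^{2}}\, ds$, giving $v = - \frac{e^{- 4 s^{2}}}{8}$. The boundary term vanishes and
$$\int_{-\infty}^{\infty} s \sin(b s)\, e^{- 4 s^{2}}\, ds = \frac{b}{8} \int_{-\infty}^{\infty} \cos(b s)\, e^{- 4 s^{2}}\, ds,$$
so $I'(b) = - \frac{b}{8}\, I(b)$.

This is a separable first-order ODE; solving with the initial condition $I(0) = \int_{-\infty}^{\infty} 6 e^{- 4 s^{2}}\,ds = 3 \sqrt{\pi}$ gives
$$I(b) = 3 \sqrt{\pi} e^{- \frac{b^{2}}{16}}.$$

Setting $b = \frac{5}{6}$:
$$I = \frac{3 \sqrt{\pi}}{e^{\frac{25}{576}}}.$$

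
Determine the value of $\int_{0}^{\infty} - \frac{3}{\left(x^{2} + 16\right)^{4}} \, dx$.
$- \frac{15 \pi}{524288}$

Begin with the known result
$$J(a) = \int_{0}^{\infty} - \frac{3}{a^{2} + x^{2}} \, dx = - \frac{3 \pi}{2 a}.$$

Differentiating under the integral sign with respect to $a$,
$$\frac{dJ}{da} = \int_{0}^{\infty} \frac{6 a}{\left(a^{2} + x^{2}\right)^{2}} \, dx = \frac{3 \pi}{2 a^{2}},$$
so $\int_{0}^{\infty} - \frac{3}{\left(a^{2} + x^{2}\right)^{2}} \, dx = - \frac{3 \pi}{4 a^{3}}$.

Repeating — each differentiation of $1/(x^2+a^2)^j$ produces $-2ja/(x^2+a^2)^{j+1}$ — and dividing through by $-2ja$ at each step yields, after $3$ differentiations in total,
$$\int_{0}^{\infty} - \frac{3}{\left(a^{2} + x^{2}\right)^{4}} \, dx = - \frac{15 \pi}{32 a^{7}}.$$

Setting $a = 4$:
$$I = - \frac{15 \pi}{524288}.$$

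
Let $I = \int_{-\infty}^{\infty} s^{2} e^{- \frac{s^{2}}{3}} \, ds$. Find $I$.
$\frac{3 \sqrt{3} \sqrt{\pi}}{2}$

Consider the simpler parametrised integral
$$J(a) = \int_{-\infty}^{\infty} e^{- a s^{2}} \, ds = \frac{\sqrt{\pi}}{\sqrt{a}}.$$

Differentiating under the integral sign brings down a factor of $(-s^2)$:
$$\frac{dJ}{da} = \int_{-\infty}^{\infty} - s^{2} e^{- a s^{2}} \, ds = - \frac{\sqrt{\pi}}{2 a^{\frac{3}{2}}}.$$

The integral on the left is $-I$, so $I = \frac{\sqrt{\pi}}{2 a^{\frac{3}{2}}}$.

Setting $a = \frac{1}{3}$:
$$I = \frac{3 \sqrt{3} \sqrt{\pi}}{2}.$$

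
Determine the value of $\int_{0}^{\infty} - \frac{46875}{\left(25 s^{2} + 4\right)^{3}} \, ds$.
$- \frac{28125 \pi}{512}$

Begin with the known result
$$J(a) = \int_{0}^{\infty} - \frac{3}{a^{2} + s^{2}} \, ds = - \frac{3 \pi}{2 a}.$$

Differentiating under the integral sign with respect to $a$,
$$\frac{dJ}{da} = \int_{0}^{\infty} \frac{6 a}{\left(a^{2} + s^{2}\right)^{2}} \, ds = \frac{3 \pi}{2 a^{2}},$$
so $\int_{0}^{\infty} - \frac{3}{\left(a^{2} + s^{2}\right)^{2}} \, ds = - \frac{3 \pi}{4 a^{3}}$.

Repeating — each differentiation of $1/(s^2+a^2)^j$ produces $-2ja/(s^2+a^2)^{j+1}$ — and dividing through by $-2ja$ at each step yields, after $2$ differentiations in total,
$$\int_{0}^{\infty} - \frac{3}{\left(a^{2} + s^{2}\right)^{3}} \, ds = - \frac{9 \pi}{16 a^{5}}.$$

Setting $a = \frac{2}{5}$:
$$I = - \frac{28125 \pi}{512}.$$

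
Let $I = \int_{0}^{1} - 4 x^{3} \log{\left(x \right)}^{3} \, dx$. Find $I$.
$\frac{3}{32}$

Begin with the known integral
$$J(a) = \int_{0}^{1} - 4 x^{a} \, dx = - \frac{4}{a + 1}.$$

Differentiating under the integral sign brings down a factor of $\ln x$:
$$\frac{dJ}{da} = \int_{0}^{1} - 4 x^{a} \log{\left(x \right)} \, dx = \frac{4}{\left(a + 1\right)^{2}}.$$

Repeating $3$ times in total — each differentiation brings down another $\ln x$ — gives
$$\frac{d^{3}J}{da^{3}} = \int_{0}^{1} - 4 x^{a} \log{\left(x \right)}^{3} \, dx = \frac{24}{\left(a + 1\right)^{4}},$$
and the integrand here is exactly the target integrand, so $I = \frac{24}{\left(a + 1\right)^{4}}$.

Setting $a = 3$:
$$I = \frac{3}{32}.$$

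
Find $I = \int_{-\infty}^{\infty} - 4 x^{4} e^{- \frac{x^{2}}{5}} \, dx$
$- 75 \sqrt{5} \sqrt{\pi}$

Start from the elementary integral
$$J(a) = \int_{-\infty}^{\infty} - 4 e^{- a x^{2}} \, dx = - \frac{4 \sqrt{\pi}}{\sqrt{a}}.$$

Differentiating under the integral sign brings down a factor of $(-x^2)$:
$$\frac{dJ}{da} = \int_{-\infty}^{\infty} 4 x^{2} e^{- a x^{2}} \, dx = \frac{2 \sqrt{\pi}}{a^{\frac{3}{2}}}.$$

Repeating twice in total — each differentiation brings down another $(-x^2)$ — gives
$$\frac{d^{2}J}{da^{2}} = \int_{-\infty}^{\infty} - 4 x^{4} e^{- a x^{2}} \, dx = - \frac{3 \sqrt{\pi}}{a^{\frac{5}{2}}},$$
and the integrand here is exactly the target integrand, so $I = - \frac{3 \sqrt{\pi}}{a^{\frac{5}{2}}}$.

Setting $a = \frac{1}{5}$:
$$I = - 75 \sqrt{5} \sqrt{\pi}.$$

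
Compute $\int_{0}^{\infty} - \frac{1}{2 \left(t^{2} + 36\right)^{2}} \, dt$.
$- \frac{\pi}{1728}$

Recall the elementary integral
$$J(a) = \int_{0}^{\infty} - \frac{1}{2 \left(a^{2} + t^{2}\right)} \, dt = - \frac{\pi}{4 a}.$$

Differentiating under the integral sign with respect to $a$,
$$\frac{dJ}{da} = \int_{0}^{\infty} \frac{a}{\left(a^{2} + t^{2}\right)^{2}} \, dt = \frac{\pi}{4 a^{2}},$$
so $\int_{0}^{\infty} - \frac{1}{2 \left(a^{2} + t^{2}\right)^{2}} \, dt = - \frac{\pi}{8 a^{3}}$.

Setting $a = 6$:
$$I = - \frac{\pi}{1728}.$$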